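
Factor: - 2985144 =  - 2^3 * 3^1 * 29^1*4289^1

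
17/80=17/80 = 0.21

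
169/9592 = 169/9592= 0.02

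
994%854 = 140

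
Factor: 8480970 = 2^1*3^3 * 5^1*101^1*311^1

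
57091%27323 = 2445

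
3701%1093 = 422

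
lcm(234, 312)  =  936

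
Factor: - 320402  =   - 2^1*160201^1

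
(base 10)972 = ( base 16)3cc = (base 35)RR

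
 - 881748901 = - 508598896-373150005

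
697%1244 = 697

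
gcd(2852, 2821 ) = 31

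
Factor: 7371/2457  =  3^1 = 3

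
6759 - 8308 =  - 1549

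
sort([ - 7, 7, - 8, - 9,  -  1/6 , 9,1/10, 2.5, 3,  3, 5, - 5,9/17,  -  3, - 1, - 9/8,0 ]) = [ -9, - 8, - 7, - 5, - 3, - 9/8, - 1 , - 1/6,0, 1/10 , 9/17, 2.5, 3, 3,  5,7, 9] 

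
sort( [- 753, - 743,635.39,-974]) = [ - 974, - 753, - 743, 635.39] 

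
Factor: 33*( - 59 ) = - 1947= - 3^1*11^1*59^1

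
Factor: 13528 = 2^3*19^1*89^1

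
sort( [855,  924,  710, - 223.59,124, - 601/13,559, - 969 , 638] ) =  [ -969, - 223.59,-601/13  ,  124,559,638,710,855,924] 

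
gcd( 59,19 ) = 1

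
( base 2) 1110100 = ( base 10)116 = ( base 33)3h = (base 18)68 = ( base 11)a6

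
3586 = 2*1793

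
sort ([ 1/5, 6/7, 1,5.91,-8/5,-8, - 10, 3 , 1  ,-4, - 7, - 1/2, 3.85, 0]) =[ - 10,-8, - 7, - 4, - 8/5,  -  1/2,  0, 1/5, 6/7,  1, 1, 3, 3.85, 5.91]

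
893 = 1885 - 992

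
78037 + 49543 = 127580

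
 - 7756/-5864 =1 + 473/1466=1.32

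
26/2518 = 13/1259 = 0.01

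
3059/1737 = 1 + 1322/1737 = 1.76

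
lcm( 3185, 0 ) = 0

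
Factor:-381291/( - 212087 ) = 3^1*89^( - 1 )* 149^1 * 853^1 * 2383^( - 1)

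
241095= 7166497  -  6925402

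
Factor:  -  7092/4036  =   - 1773/1009= -3^2*197^1*1009^(  -  1) 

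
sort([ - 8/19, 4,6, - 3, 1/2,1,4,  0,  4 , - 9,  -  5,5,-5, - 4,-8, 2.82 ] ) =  [- 9, - 8, - 5,- 5, -4, -3, - 8/19, 0,1/2, 1, 2.82 , 4  ,  4 , 4, 5,6 ] 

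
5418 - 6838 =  - 1420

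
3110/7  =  444 +2/7=444.29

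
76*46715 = 3550340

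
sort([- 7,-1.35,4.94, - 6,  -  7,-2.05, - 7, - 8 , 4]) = [ - 8,  -  7 , - 7, - 7, - 6,-2.05, - 1.35, 4, 4.94]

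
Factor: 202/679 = 2^1*7^ (-1 )*97^( - 1)*101^1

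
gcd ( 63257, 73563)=1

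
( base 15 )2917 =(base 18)192D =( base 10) 8797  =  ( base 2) 10001001011101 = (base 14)32C5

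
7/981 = 7/981 =0.01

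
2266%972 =322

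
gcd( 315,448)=7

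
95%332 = 95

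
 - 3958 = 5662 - 9620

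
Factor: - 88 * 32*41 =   -  115456 = - 2^8*11^1*41^1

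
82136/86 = 41068/43 = 955.07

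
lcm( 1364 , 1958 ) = 121396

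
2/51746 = 1/25873 = 0.00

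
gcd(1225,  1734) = 1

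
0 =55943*0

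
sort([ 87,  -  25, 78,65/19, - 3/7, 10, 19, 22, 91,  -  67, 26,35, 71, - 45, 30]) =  [-67,-45, - 25, - 3/7, 65/19, 10,19, 22, 26,30  ,  35,71, 78,87 , 91]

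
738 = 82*9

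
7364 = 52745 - 45381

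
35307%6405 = 3282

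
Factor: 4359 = 3^1*1453^1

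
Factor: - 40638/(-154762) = 3^1*13^1*223^( - 1 )*347^( - 1)*521^1=20319/77381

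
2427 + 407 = 2834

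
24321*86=2091606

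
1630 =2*815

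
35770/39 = 917 + 7/39  =  917.18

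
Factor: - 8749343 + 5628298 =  - 5^1  *624209^1 =-3121045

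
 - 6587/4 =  - 6587/4 = - 1646.75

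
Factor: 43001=7^1*6143^1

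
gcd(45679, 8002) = 1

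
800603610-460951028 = 339652582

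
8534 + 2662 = 11196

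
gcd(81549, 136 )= 17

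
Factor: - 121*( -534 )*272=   17575008 = 2^5*3^1*11^2* 17^1 * 89^1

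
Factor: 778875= 3^1*5^3 *31^1*67^1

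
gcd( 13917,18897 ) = 3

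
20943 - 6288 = 14655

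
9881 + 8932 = 18813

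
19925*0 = 0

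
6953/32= 6953/32 = 217.28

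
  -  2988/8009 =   -  1 + 5021/8009 = - 0.37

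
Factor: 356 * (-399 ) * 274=-2^3*3^1*7^1 * 19^1*89^1*137^1  =  -38920056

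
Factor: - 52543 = - 52543^1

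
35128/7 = 35128/7 = 5018.29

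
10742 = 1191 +9551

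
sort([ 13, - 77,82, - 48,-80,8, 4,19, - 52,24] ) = [ - 80, - 77 ,-52, - 48,4,8,13 , 19,  24, 82]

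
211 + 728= 939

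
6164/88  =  70 + 1/22=70.05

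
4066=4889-823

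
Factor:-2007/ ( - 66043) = 3^2 *211^(- 1) * 223^1*313^(- 1 ) 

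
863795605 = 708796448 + 154999157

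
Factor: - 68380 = -2^2*5^1*13^1*263^1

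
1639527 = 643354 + 996173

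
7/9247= 1/1321= 0.00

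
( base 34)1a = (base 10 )44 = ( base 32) 1C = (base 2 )101100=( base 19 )26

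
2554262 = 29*88078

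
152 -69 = 83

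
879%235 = 174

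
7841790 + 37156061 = 44997851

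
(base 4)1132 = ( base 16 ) 5E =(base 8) 136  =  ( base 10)94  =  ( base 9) 114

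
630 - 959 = -329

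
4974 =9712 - 4738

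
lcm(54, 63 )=378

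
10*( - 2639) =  - 26390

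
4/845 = 4/845 =0.00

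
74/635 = 74/635 = 0.12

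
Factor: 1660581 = 3^4*13^1*19^1*83^1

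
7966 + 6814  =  14780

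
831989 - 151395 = 680594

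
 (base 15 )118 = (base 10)248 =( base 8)370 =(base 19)D1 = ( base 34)7a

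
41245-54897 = -13652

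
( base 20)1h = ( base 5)122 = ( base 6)101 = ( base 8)45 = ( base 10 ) 37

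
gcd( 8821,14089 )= 1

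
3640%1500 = 640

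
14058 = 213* 66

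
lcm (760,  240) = 4560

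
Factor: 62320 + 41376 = 103696 = 2^4*6481^1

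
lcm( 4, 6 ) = 12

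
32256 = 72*448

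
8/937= 8/937 = 0.01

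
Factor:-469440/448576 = -3^2*5^1*43^( - 1) = - 45/43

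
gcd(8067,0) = 8067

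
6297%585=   447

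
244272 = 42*5816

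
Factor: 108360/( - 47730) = -84/37 = -  2^2*3^1 * 7^1*37^(-1 )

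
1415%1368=47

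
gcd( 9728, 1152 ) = 128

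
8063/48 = 8063/48= 167.98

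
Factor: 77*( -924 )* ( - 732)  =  2^4 * 3^2*7^2*11^2*61^1=52080336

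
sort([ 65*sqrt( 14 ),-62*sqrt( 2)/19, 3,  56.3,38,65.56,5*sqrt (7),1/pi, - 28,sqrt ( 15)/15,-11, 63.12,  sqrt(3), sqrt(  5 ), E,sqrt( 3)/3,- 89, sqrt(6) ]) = [  -  89, - 28, - 11, - 62*sqrt ( 2)/19,  sqrt ( 15)/15, 1/pi, sqrt(3 ) /3, sqrt( 3),sqrt ( 5),sqrt(6),E,3, 5*sqrt (7 ), 38, 56.3, 63.12 , 65.56, 65*sqrt(14)]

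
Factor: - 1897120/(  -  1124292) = 2^3 * 3^(-1) * 5^1*13^ (-1)*71^1*167^1 * 7207^(  -  1) = 474280/281073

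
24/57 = 8/19 = 0.42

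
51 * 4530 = 231030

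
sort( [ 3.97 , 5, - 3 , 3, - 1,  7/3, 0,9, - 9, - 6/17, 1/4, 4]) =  [ - 9, - 3,-1, - 6/17,0, 1/4, 7/3,3, 3.97, 4,5, 9]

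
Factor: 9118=2^1*47^1*97^1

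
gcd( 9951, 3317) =3317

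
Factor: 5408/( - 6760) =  - 2^2 * 5^( - 1 ) = - 4/5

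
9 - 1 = 8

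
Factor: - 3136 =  - 2^6*7^2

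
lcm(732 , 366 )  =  732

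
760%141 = 55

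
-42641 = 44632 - 87273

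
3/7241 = 3/7241=   0.00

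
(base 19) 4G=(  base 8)134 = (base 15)62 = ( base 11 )84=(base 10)92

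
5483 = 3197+2286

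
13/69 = 13/69 = 0.19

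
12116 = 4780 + 7336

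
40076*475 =19036100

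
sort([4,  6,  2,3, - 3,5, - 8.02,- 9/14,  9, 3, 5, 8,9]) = [ -8.02 ,-3, - 9/14,2,3,3,4 , 5,  5,6 , 8, 9,  9] 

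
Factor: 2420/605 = 2^2 = 4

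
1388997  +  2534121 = 3923118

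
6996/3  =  2332=2332.00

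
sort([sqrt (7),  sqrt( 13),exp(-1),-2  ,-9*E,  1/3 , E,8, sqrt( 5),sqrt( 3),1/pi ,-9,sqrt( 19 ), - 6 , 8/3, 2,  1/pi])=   [-9*E,-9, - 6, -2, 1/pi, 1/pi, 1/3,exp( -1 ), sqrt(3), 2,sqrt( 5), sqrt( 7),8/3, E  ,  sqrt( 13), sqrt(19), 8]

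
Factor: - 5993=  - 13^1*461^1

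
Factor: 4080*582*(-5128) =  - 2^8*3^2*5^1*17^1*97^1*641^1 = -12176743680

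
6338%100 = 38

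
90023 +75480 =165503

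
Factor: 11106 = 2^1*3^2*617^1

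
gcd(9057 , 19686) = 3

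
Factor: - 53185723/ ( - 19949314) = 2^( - 1)*7^(  -  1)*11^(-1)*79^1*223^1*281^( -1 ) * 461^(-1) * 3019^1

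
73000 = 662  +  72338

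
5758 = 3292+2466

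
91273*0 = 0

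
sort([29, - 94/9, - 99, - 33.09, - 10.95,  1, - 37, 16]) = [ - 99,  -  37, - 33.09 , - 10.95, - 94/9,1, 16,29]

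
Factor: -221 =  - 13^1*17^1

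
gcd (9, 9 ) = 9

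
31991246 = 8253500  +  23737746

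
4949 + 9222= 14171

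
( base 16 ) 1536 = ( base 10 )5430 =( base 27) 7C3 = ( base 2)1010100110110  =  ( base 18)gdc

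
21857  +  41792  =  63649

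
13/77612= 13/77612 = 0.00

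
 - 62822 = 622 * ( - 101)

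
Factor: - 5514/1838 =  - 3 = - 3^1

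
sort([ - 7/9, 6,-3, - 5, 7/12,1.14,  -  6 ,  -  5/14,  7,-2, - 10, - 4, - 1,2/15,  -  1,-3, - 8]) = [ - 10, - 8,-6,-5, - 4,-3, - 3, - 2, - 1,- 1, - 7/9, - 5/14,2/15,7/12,1.14 , 6,7 ]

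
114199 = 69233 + 44966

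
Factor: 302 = 2^1 * 151^1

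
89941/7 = 89941/7 = 12848.71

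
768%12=0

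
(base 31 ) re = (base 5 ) 11401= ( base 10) 851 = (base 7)2324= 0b1101010011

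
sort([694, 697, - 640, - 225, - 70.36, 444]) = [ - 640, - 225, - 70.36, 444,694,697 ]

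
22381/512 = 22381/512 = 43.71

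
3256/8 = 407 = 407.00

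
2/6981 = 2/6981 = 0.00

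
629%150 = 29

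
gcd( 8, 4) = 4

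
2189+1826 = 4015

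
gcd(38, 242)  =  2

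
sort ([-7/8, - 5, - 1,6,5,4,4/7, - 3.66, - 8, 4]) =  [- 8, - 5, - 3.66, - 1, - 7/8, 4/7,4, 4, 5 , 6 ]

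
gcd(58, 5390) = 2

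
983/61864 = 983/61864=0.02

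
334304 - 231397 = 102907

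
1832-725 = 1107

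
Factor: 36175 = 5^2*1447^1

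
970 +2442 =3412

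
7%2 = 1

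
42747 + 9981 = 52728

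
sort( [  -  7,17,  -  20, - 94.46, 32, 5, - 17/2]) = [-94.46,-20,-17/2,-7, 5 , 17, 32 ]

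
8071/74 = 109 + 5/74 = 109.07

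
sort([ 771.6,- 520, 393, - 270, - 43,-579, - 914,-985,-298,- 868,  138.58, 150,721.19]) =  [-985, - 914, - 868,-579, - 520 ,  -  298, - 270,  -  43, 138.58, 150,393, 721.19, 771.6 ] 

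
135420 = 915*148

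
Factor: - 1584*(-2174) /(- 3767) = -3443616/3767 = - 2^5 * 3^2*  11^1  *1087^1 * 3767^( -1) 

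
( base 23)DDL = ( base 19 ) 10hf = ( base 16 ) 1c1d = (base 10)7197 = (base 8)16035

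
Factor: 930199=930199^1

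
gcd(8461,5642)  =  1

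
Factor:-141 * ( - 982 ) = 138462 =2^1*3^1*47^1*491^1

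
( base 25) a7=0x101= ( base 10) 257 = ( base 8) 401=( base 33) 7q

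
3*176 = 528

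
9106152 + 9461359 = 18567511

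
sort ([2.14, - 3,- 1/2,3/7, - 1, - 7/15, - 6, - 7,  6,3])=[- 7, - 6 , - 3,  -  1,- 1/2, - 7/15,3/7, 2.14, 3, 6]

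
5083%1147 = 495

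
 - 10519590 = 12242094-22761684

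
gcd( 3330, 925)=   185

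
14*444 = 6216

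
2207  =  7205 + -4998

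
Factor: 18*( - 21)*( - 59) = 22302 = 2^1*3^3*7^1*59^1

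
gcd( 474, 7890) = 6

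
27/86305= 27/86305 = 0.00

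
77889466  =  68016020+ 9873446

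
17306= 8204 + 9102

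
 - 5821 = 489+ - 6310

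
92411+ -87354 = 5057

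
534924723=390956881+143967842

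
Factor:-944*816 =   -  770304 = -2^8*3^1*17^1 * 59^1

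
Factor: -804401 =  - 13^1*43^1*1439^1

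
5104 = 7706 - 2602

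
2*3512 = 7024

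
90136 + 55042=145178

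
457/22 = 20+17/22=20.77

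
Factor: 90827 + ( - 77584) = 13243 = 17^1*19^1*41^1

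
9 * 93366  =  840294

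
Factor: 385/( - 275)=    - 7/5 = - 5^( - 1 ) * 7^1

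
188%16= 12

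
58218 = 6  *9703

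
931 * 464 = 431984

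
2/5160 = 1/2580 =0.00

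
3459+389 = 3848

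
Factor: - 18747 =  - 3^2*2083^1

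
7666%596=514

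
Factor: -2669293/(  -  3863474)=2^(  -  1)*11^1*193^(  -  1)*227^1*1069^1* 10009^ ( - 1)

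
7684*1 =7684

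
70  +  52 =122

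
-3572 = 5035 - 8607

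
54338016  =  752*72258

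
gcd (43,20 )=1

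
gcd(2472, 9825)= 3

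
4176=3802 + 374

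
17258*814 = 14048012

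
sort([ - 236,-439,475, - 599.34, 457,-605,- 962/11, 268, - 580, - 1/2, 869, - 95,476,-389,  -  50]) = [ - 605,  -  599.34, - 580,-439, - 389,-236,  -  95 , - 962/11, - 50, - 1/2, 268 , 457,475,476,869]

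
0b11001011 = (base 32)6b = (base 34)5x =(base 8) 313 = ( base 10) 203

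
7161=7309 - 148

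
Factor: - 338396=-2^2 * 31^1*2729^1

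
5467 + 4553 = 10020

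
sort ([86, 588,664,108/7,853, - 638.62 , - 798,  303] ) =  [ - 798, - 638.62,108/7,86, 303, 588,664, 853 ]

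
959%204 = 143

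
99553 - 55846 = 43707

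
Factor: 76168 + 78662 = 2^1 *3^1*5^1*13^1*397^1= 154830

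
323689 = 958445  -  634756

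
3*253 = 759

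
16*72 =1152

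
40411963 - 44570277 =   -  4158314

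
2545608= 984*2587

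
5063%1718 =1627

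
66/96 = 11/16 = 0.69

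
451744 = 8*56468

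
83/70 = 83/70 = 1.19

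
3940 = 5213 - 1273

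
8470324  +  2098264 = 10568588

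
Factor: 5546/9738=3^(-2)*47^1 * 59^1*541^( - 1 )=2773/4869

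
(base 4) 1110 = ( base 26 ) 36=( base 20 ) 44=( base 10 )84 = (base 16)54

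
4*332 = 1328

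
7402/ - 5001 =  - 2 + 2600/5001 = - 1.48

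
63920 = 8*7990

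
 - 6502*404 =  - 2626808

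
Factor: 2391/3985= 3^1 *5^(-1 )=   3/5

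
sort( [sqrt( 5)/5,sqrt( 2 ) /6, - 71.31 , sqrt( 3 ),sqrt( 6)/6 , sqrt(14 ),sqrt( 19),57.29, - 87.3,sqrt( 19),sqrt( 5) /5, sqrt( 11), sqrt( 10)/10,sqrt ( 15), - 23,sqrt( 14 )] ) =[  -  87.3 , - 71.31,-23,sqrt( 2 ) /6, sqrt(10 )/10, sqrt(6 )/6,sqrt( 5) /5, sqrt(5) /5, sqrt( 3), sqrt( 11 ), sqrt( 14 ),sqrt(14 ),sqrt( 15 ),sqrt(19 ),sqrt( 19) , 57.29] 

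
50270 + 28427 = 78697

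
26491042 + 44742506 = 71233548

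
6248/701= 6248/701=8.91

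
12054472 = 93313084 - 81258612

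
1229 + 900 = 2129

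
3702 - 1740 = 1962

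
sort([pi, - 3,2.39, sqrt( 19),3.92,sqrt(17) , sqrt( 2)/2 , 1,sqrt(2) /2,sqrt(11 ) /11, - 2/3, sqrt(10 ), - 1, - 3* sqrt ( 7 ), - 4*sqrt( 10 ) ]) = [ - 4*sqrt(10 ) , - 3 * sqrt( 7), - 3, - 1, - 2/3, sqrt(11 ) /11 , sqrt( 2)/2,sqrt(2)/2, 1, 2.39 , pi, sqrt( 10),3.92,sqrt(17),sqrt ( 19) ] 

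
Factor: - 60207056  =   - 2^4*7^1*13^1 *41351^1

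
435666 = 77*5658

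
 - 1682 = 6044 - 7726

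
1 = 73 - 72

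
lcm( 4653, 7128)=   335016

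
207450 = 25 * 8298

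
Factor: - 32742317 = - 23^1 * 1423579^1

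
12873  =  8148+4725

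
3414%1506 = 402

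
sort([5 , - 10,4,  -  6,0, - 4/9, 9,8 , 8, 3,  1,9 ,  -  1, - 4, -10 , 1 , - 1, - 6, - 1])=[ - 10 , - 10,-6, - 6,-4,-1,- 1,  -  1, - 4/9,  0,1, 1,3, 4, 5 , 8,8 , 9,9]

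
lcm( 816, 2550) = 20400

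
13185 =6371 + 6814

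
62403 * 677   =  42246831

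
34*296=10064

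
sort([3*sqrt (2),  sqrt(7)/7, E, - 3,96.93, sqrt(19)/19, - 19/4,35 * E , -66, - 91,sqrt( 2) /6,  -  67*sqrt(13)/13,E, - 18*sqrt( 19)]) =[ - 91,  -  18*sqrt( 19 ) , - 66, - 67*sqrt (13 ) /13, - 19/4, - 3,sqrt( 19) /19, sqrt(2)/6, sqrt( 7)/7,  E,E, 3 * sqrt(2),35 * E,96.93] 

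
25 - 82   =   - 57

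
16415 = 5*3283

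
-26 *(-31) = 806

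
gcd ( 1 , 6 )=1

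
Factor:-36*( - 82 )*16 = 2^7 * 3^2 * 41^1 = 47232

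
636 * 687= 436932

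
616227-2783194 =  - 2166967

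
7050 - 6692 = 358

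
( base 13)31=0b101000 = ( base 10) 40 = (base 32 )18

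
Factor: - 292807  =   - 292807^1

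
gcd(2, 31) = 1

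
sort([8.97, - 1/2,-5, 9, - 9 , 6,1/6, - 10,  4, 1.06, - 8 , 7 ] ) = [-10,-9, -8, - 5,-1/2, 1/6, 1.06,4  ,  6,7, 8.97, 9] 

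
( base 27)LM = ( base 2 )1001001101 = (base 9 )724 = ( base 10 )589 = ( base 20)199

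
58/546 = 29/273 = 0.11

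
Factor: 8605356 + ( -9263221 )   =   - 5^1*13^1*29^1*349^1 = - 657865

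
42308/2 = 21154 = 21154.00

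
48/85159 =48/85159 = 0.00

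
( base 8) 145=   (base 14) 73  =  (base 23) 49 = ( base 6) 245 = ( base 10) 101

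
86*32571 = 2801106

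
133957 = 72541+61416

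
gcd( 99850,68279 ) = 1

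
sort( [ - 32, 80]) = [ - 32, 80] 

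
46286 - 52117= - 5831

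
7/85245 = 7/85245=0.00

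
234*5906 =1382004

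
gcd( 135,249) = 3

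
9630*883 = 8503290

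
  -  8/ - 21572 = 2/5393 = 0.00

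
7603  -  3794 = 3809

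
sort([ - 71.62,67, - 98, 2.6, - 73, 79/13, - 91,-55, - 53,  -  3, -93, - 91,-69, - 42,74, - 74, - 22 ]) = [ - 98, - 93, - 91, - 91, - 74, - 73, - 71.62, - 69, - 55,-53,-42,-22, - 3,2.6, 79/13, 67, 74 ]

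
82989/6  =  13831 + 1/2= 13831.50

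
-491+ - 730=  - 1221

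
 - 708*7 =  - 4956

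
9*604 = 5436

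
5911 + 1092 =7003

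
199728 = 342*584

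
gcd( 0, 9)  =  9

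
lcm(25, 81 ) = 2025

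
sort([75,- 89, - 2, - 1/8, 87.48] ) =[ - 89,-2, - 1/8, 75, 87.48]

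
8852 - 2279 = 6573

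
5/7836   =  5/7836 = 0.00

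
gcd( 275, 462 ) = 11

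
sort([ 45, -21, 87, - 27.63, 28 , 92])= [-27.63, - 21, 28, 45, 87,92]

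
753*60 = 45180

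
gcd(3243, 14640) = 3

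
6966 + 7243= 14209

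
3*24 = 72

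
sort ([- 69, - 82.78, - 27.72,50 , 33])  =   [  -  82.78, - 69, - 27.72,33,  50 ]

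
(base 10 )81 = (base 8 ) 121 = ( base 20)41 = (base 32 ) 2h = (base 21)3i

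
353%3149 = 353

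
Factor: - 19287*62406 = -2^1*3^4*2143^1* 3467^1 = -  1203624522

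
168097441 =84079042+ 84018399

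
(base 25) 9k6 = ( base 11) 4674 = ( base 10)6131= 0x17f3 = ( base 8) 13763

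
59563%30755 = 28808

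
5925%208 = 101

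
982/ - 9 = - 982/9=-109.11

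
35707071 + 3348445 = 39055516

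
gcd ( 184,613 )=1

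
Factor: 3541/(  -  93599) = -11^( - 1 )*67^(- 1)*127^( - 1 )*3541^1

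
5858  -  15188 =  - 9330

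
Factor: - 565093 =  - 73^1*7741^1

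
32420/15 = 6484/3 = 2161.33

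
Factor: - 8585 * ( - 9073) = 5^1*17^1 * 43^1*101^1 * 211^1 = 77891705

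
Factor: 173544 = 2^3 * 3^1*7^1*1033^1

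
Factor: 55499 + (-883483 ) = - 2^4*51749^1=- 827984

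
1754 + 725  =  2479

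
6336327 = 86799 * 73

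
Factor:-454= - 2^1*227^1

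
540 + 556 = 1096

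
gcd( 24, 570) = 6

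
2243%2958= 2243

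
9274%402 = 28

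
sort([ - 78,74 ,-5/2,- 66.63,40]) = [ - 78, - 66.63, - 5/2,40,74]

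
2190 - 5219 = -3029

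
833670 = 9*92630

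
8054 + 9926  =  17980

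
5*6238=31190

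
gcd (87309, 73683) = 9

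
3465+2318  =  5783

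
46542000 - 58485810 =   -  11943810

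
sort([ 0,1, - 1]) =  [ - 1,  0,1 ] 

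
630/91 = 90/13= 6.92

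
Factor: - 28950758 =  -  2^1*29^1*499151^1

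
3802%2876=926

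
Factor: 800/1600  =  2^(  -  1) = 1/2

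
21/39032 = 3/5576 = 0.00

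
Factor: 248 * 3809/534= 472316/267 = 2^2*3^(- 1 )*13^1*31^1 * 89^( -1)*293^1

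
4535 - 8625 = -4090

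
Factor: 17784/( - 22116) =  - 78/97 = - 2^1*3^1 * 13^1*97^(- 1) 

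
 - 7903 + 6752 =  - 1151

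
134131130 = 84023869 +50107261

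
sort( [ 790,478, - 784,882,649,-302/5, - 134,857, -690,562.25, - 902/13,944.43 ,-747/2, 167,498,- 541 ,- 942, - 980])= [ - 980, - 942, - 784, - 690,-541, - 747/2,-134,  -  902/13,-302/5,167,  478, 498,562.25,649,790,857, 882, 944.43 ] 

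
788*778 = 613064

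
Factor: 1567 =1567^1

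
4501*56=252056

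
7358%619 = 549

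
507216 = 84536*6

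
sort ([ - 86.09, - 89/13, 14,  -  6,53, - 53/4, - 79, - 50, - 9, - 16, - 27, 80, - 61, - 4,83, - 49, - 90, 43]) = [  -  90, - 86.09, - 79 ,-61, - 50,-49, - 27, - 16, - 53/4, - 9, - 89/13, - 6,  -  4, 14  ,  43, 53,  80, 83 ]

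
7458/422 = 17+142/211=17.67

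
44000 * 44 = 1936000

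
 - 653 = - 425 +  - 228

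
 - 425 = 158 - 583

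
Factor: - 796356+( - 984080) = - 1780436  =  - 2^2*7^1*63587^1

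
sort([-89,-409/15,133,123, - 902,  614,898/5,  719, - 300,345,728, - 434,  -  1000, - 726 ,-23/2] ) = [ - 1000, - 902,  -  726, - 434, - 300,-89, -409/15, - 23/2,123, 133,898/5, 345, 614,  719,728]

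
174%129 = 45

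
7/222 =7/222=0.03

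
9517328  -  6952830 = 2564498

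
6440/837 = 7 +581/837 = 7.69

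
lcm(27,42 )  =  378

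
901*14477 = 13043777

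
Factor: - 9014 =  - 2^1*4507^1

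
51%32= 19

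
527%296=231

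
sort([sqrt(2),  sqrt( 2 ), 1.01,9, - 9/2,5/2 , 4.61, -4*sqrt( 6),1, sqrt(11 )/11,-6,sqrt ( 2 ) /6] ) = [  -  4*sqrt (6), - 6, - 9/2,sqrt( 2 ) /6,sqrt(11 ) /11, 1,1.01,sqrt( 2 ),sqrt( 2 ),5/2, 4.61,9] 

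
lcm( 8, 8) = 8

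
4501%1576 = 1349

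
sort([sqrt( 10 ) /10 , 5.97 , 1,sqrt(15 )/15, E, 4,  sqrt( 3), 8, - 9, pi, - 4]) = [ - 9, - 4,sqrt( 15 ) /15,sqrt( 10) /10, 1,sqrt( 3), E, pi, 4,  5.97,8 ]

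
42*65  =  2730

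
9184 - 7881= 1303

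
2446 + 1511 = 3957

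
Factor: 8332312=2^3 *17^1*197^1*311^1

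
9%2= 1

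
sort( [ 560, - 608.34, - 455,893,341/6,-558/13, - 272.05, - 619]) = [ - 619, - 608.34, - 455,  -  272.05, - 558/13,341/6 , 560 , 893]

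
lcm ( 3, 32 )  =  96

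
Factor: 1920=2^7  *  3^1*5^1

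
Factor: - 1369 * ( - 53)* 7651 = 7^1*37^2*53^1*1093^1 = 555133607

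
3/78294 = 1/26098 = 0.00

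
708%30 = 18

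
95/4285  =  19/857=0.02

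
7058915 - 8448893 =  - 1389978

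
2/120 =1/60= 0.02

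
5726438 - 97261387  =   - 91534949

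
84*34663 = 2911692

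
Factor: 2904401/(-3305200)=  - 2^(-4)*5^( - 2)*131^1 * 8263^( - 1)*22171^1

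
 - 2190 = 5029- 7219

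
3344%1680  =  1664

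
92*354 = 32568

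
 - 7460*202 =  - 1506920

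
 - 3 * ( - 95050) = 285150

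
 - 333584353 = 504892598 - 838476951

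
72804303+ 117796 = 72922099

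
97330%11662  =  4034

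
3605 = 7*515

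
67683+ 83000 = 150683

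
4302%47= 25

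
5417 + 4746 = 10163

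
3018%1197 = 624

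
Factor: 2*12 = 24 = 2^3*3^1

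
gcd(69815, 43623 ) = 1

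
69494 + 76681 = 146175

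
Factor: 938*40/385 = 1072/11 = 2^4*11^( - 1 )*67^1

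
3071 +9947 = 13018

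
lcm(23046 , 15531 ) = 714426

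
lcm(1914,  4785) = 9570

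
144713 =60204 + 84509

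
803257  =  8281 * 97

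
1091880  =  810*1348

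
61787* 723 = 44672001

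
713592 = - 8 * (-89199)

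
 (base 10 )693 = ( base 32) ll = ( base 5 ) 10233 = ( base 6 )3113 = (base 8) 1265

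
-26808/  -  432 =1117/18 = 62.06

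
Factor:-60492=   -2^2*3^1*71^2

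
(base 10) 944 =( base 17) 349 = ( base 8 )1660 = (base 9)1258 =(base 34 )RQ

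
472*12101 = 5711672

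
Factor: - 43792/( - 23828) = 2^2*17^1*37^ ( - 1 ) =68/37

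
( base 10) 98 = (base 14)70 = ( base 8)142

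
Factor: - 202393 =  - 202393^1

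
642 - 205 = 437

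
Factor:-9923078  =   - 2^1* 11^1*227^1* 1987^1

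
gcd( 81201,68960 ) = 1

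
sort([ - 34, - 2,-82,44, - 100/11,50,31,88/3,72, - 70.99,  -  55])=[ -82, - 70.99,-55, - 34, - 100/11,-2,88/3, 31 , 44  ,  50, 72]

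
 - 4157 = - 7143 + 2986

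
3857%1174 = 335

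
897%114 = 99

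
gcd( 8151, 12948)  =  39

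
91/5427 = 91/5427 = 0.02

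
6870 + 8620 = 15490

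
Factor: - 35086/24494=-53/37=- 37^( - 1) * 53^1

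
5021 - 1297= 3724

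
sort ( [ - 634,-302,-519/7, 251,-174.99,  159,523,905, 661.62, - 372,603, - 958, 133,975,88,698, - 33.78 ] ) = [- 958, - 634 , - 372, - 302, - 174.99,- 519/7, - 33.78, 88,133, 159,251, 523,603,661.62,698,  905,975] 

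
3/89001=1/29667 = 0.00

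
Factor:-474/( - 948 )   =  1/2 = 2^( - 1) 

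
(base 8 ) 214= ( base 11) 118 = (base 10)140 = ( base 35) 40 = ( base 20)70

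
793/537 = 1 + 256/537 =1.48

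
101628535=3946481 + 97682054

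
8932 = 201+8731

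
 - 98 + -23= -121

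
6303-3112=3191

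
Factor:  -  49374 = -2^1*3^2  *  13^1*211^1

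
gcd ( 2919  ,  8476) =1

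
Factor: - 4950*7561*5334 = -2^2*3^3*5^2 *7^1*11^1*127^1 * 7561^1= -199635351300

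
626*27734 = 17361484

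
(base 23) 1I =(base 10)41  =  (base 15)2b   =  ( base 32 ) 19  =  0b101001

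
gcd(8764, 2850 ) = 2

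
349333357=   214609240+134724117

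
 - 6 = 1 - 7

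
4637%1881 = 875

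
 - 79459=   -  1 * 79459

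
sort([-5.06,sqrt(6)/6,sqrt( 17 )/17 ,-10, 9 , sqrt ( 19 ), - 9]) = [ - 10,-9, - 5.06, sqrt( 17)/17,sqrt( 6 )/6, sqrt( 19),  9]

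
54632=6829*8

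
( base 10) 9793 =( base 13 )45c4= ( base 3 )111102201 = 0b10011001000001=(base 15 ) 2D7D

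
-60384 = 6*(- 10064)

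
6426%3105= 216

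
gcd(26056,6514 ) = 6514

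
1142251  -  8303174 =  - 7160923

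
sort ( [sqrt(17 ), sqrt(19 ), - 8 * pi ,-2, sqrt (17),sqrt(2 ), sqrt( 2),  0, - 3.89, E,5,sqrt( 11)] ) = [ - 8 *pi,-3.89, - 2,0,sqrt (2 ),  sqrt( 2 ), E , sqrt (11),sqrt( 17 ),sqrt( 17 ),sqrt( 19 ),5] 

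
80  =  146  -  66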